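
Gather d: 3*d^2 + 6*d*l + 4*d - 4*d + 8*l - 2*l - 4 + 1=3*d^2 + 6*d*l + 6*l - 3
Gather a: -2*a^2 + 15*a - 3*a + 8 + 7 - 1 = -2*a^2 + 12*a + 14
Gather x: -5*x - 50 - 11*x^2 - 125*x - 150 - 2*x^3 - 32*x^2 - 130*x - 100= -2*x^3 - 43*x^2 - 260*x - 300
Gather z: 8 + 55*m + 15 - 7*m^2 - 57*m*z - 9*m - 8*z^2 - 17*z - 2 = -7*m^2 + 46*m - 8*z^2 + z*(-57*m - 17) + 21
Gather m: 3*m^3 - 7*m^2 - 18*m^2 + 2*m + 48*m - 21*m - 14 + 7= 3*m^3 - 25*m^2 + 29*m - 7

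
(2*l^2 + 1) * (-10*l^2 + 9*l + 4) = -20*l^4 + 18*l^3 - 2*l^2 + 9*l + 4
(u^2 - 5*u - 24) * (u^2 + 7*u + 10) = u^4 + 2*u^3 - 49*u^2 - 218*u - 240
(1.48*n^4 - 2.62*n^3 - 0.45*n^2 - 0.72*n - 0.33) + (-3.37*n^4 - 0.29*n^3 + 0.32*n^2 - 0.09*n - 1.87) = -1.89*n^4 - 2.91*n^3 - 0.13*n^2 - 0.81*n - 2.2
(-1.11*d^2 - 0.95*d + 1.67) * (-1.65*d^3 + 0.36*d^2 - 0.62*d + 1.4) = 1.8315*d^5 + 1.1679*d^4 - 2.4093*d^3 - 0.3638*d^2 - 2.3654*d + 2.338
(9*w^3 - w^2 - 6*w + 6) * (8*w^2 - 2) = 72*w^5 - 8*w^4 - 66*w^3 + 50*w^2 + 12*w - 12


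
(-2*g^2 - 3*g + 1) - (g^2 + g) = -3*g^2 - 4*g + 1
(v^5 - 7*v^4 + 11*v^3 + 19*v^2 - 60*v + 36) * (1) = v^5 - 7*v^4 + 11*v^3 + 19*v^2 - 60*v + 36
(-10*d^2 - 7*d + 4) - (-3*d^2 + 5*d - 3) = -7*d^2 - 12*d + 7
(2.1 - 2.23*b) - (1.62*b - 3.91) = 6.01 - 3.85*b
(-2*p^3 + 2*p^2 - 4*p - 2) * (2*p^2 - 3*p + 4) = -4*p^5 + 10*p^4 - 22*p^3 + 16*p^2 - 10*p - 8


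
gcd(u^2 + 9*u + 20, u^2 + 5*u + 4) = u + 4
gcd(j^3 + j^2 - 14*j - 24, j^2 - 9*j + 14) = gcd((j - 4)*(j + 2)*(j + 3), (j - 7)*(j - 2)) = 1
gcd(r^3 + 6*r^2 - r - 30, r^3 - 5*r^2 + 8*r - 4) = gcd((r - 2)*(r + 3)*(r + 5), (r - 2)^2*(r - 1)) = r - 2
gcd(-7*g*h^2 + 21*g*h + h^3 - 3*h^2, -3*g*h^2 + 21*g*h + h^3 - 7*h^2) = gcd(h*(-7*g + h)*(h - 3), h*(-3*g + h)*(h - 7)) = h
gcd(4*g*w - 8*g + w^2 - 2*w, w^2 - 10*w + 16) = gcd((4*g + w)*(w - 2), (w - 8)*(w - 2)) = w - 2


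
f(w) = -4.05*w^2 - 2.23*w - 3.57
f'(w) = -8.1*w - 2.23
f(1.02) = -10.06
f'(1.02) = -10.49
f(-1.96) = -14.76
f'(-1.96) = 13.65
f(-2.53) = -23.85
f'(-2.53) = 18.26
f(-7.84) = -235.02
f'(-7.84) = 61.27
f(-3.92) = -57.06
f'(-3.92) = 29.52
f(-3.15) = -36.73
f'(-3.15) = 23.28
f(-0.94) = -5.05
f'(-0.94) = 5.38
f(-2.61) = -25.34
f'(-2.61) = 18.91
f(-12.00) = -560.01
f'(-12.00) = 94.97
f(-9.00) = -311.55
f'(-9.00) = 70.67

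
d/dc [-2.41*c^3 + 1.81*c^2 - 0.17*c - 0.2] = -7.23*c^2 + 3.62*c - 0.17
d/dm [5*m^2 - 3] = 10*m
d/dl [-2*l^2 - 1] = -4*l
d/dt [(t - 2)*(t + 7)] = 2*t + 5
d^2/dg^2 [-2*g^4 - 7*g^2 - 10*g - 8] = -24*g^2 - 14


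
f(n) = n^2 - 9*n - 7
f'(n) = 2*n - 9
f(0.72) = -12.96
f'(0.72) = -7.56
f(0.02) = -7.18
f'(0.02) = -8.96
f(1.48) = -18.13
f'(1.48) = -6.04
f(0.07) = -7.63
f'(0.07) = -8.86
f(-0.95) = 2.45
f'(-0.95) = -10.90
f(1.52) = -18.37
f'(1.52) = -5.96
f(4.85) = -27.13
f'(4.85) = 0.70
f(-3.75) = 40.81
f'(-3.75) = -16.50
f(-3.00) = 29.00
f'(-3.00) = -15.00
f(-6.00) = 83.00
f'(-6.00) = -21.00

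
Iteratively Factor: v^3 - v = (v + 1)*(v^2 - v) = v*(v + 1)*(v - 1)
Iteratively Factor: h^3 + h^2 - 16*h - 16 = (h - 4)*(h^2 + 5*h + 4) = (h - 4)*(h + 1)*(h + 4)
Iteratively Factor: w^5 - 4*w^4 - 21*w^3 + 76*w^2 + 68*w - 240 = (w - 3)*(w^4 - w^3 - 24*w^2 + 4*w + 80) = (w - 3)*(w + 2)*(w^3 - 3*w^2 - 18*w + 40) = (w - 3)*(w + 2)*(w + 4)*(w^2 - 7*w + 10) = (w - 5)*(w - 3)*(w + 2)*(w + 4)*(w - 2)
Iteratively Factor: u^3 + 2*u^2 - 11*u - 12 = (u + 4)*(u^2 - 2*u - 3) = (u + 1)*(u + 4)*(u - 3)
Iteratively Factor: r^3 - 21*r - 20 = (r + 4)*(r^2 - 4*r - 5) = (r + 1)*(r + 4)*(r - 5)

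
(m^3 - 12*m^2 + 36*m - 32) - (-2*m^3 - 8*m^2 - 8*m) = 3*m^3 - 4*m^2 + 44*m - 32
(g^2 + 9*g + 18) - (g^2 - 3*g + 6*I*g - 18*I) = 12*g - 6*I*g + 18 + 18*I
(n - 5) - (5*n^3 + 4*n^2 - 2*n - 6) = -5*n^3 - 4*n^2 + 3*n + 1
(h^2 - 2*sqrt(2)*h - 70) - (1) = h^2 - 2*sqrt(2)*h - 71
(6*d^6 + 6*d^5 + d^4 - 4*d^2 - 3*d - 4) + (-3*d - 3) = 6*d^6 + 6*d^5 + d^4 - 4*d^2 - 6*d - 7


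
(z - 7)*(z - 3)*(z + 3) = z^3 - 7*z^2 - 9*z + 63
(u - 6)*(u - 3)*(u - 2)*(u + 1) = u^4 - 10*u^3 + 25*u^2 - 36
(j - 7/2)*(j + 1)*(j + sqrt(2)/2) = j^3 - 5*j^2/2 + sqrt(2)*j^2/2 - 7*j/2 - 5*sqrt(2)*j/4 - 7*sqrt(2)/4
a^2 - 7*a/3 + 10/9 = (a - 5/3)*(a - 2/3)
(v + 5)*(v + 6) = v^2 + 11*v + 30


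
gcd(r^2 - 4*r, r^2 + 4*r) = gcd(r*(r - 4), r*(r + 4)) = r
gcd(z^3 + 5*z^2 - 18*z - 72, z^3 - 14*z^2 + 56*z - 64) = z - 4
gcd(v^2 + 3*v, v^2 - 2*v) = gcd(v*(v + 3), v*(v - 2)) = v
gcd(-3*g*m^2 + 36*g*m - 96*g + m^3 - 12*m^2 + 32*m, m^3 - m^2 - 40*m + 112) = m - 4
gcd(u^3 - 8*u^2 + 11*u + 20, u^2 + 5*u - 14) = 1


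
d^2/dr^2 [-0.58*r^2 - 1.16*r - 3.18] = -1.16000000000000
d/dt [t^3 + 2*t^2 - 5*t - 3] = 3*t^2 + 4*t - 5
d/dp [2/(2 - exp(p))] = 2*exp(p)/(exp(p) - 2)^2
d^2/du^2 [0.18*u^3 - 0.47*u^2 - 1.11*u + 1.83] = 1.08*u - 0.94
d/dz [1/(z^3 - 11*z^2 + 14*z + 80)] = (-3*z^2 + 22*z - 14)/(z^3 - 11*z^2 + 14*z + 80)^2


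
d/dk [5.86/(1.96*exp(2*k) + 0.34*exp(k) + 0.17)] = (-22.9712*exp(k) - 1.9924)*exp(k)/(1.96*exp(2*k) + 0.34*exp(k) + 0.17)^2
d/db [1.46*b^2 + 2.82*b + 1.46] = 2.92*b + 2.82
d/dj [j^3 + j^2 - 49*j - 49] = 3*j^2 + 2*j - 49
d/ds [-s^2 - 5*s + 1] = -2*s - 5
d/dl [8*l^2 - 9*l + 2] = 16*l - 9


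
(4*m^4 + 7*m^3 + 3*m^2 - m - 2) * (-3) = -12*m^4 - 21*m^3 - 9*m^2 + 3*m + 6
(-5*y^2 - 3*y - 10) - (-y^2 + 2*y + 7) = -4*y^2 - 5*y - 17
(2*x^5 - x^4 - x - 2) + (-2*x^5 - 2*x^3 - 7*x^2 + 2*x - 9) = -x^4 - 2*x^3 - 7*x^2 + x - 11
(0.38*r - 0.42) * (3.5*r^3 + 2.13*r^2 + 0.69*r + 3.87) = 1.33*r^4 - 0.6606*r^3 - 0.6324*r^2 + 1.1808*r - 1.6254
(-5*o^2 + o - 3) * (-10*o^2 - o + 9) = 50*o^4 - 5*o^3 - 16*o^2 + 12*o - 27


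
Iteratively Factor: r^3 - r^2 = (r - 1)*(r^2) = r*(r - 1)*(r)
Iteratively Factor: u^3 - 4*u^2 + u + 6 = (u + 1)*(u^2 - 5*u + 6) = (u - 3)*(u + 1)*(u - 2)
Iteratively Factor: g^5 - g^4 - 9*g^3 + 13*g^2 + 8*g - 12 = (g + 1)*(g^4 - 2*g^3 - 7*g^2 + 20*g - 12) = (g - 2)*(g + 1)*(g^3 - 7*g + 6) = (g - 2)*(g - 1)*(g + 1)*(g^2 + g - 6) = (g - 2)*(g - 1)*(g + 1)*(g + 3)*(g - 2)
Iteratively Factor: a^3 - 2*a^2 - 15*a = (a)*(a^2 - 2*a - 15) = a*(a - 5)*(a + 3)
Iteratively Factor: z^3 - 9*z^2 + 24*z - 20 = (z - 2)*(z^2 - 7*z + 10) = (z - 5)*(z - 2)*(z - 2)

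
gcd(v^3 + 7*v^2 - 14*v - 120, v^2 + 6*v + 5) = v + 5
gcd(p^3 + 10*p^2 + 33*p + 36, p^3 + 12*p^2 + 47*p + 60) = p^2 + 7*p + 12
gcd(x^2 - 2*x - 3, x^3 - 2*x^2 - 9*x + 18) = x - 3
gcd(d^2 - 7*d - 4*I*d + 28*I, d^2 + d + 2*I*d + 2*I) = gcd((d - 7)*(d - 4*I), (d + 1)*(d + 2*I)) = 1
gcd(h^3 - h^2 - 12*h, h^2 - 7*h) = h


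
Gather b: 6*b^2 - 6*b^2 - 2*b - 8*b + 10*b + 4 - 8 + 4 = 0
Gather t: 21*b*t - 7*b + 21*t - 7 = -7*b + t*(21*b + 21) - 7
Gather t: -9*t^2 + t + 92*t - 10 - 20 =-9*t^2 + 93*t - 30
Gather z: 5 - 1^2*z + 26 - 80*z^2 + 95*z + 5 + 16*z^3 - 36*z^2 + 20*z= 16*z^3 - 116*z^2 + 114*z + 36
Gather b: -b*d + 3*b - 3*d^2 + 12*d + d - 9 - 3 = b*(3 - d) - 3*d^2 + 13*d - 12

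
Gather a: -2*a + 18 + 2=20 - 2*a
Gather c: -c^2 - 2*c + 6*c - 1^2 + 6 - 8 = -c^2 + 4*c - 3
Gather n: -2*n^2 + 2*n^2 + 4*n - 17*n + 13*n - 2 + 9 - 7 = 0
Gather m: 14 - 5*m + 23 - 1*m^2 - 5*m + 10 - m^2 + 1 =-2*m^2 - 10*m + 48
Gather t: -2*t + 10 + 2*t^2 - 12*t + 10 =2*t^2 - 14*t + 20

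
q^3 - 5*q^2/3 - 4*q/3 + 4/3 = (q - 2)*(q - 2/3)*(q + 1)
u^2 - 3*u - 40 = (u - 8)*(u + 5)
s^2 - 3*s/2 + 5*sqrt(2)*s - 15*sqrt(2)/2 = (s - 3/2)*(s + 5*sqrt(2))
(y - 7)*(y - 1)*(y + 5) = y^3 - 3*y^2 - 33*y + 35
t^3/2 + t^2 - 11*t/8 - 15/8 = (t/2 + 1/2)*(t - 3/2)*(t + 5/2)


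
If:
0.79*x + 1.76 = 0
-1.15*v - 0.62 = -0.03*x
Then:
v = -0.60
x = -2.23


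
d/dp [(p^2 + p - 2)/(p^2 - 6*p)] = (-7*p^2 + 4*p - 12)/(p^2*(p^2 - 12*p + 36))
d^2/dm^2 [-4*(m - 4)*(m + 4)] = -8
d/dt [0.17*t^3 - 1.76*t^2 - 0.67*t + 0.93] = 0.51*t^2 - 3.52*t - 0.67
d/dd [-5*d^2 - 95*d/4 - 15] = -10*d - 95/4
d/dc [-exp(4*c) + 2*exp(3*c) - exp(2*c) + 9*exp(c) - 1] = (-4*exp(3*c) + 6*exp(2*c) - 2*exp(c) + 9)*exp(c)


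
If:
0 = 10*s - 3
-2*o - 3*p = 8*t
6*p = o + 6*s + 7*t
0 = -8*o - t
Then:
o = 9/895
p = 186/895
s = 3/10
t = -72/895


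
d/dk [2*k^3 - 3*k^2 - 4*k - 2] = 6*k^2 - 6*k - 4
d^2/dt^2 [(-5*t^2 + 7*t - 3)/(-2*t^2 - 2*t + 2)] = 4*(-3*t^3 + 6*t^2 - 3*t + 1)/(t^6 + 3*t^5 - 5*t^3 + 3*t - 1)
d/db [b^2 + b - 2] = 2*b + 1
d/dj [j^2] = 2*j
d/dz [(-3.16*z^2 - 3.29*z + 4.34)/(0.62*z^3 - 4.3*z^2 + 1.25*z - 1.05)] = (1.9592*z^4 + 4.0796*z^3 - 26.1694*z^2 + 43.96*z - 1.9705)/(0.3844*z^6 - 5.332*z^5 + 20.04*z^4 - 12.052*z^3 + 10.5925*z^2 - 2.625*z + 1.1025)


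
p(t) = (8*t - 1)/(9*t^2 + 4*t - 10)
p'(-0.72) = -1.87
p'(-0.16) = -0.74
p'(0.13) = -0.86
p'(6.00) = -0.02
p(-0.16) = 0.22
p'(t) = (-18*t - 4)*(8*t - 1)/(9*t^2 + 4*t - 10)^2 + 8/(9*t^2 + 4*t - 10)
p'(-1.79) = -2.49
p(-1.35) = -11.77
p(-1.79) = -1.31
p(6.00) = 0.14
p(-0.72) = 0.82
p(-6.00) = -0.17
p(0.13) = -0.00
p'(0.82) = -245.44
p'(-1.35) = -230.37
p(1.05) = 1.80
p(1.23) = 1.04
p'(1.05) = -8.03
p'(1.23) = -2.23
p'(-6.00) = -0.03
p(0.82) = -8.32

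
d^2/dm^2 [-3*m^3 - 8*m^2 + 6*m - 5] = -18*m - 16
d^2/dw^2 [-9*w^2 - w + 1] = -18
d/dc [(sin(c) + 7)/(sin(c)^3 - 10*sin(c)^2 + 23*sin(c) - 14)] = (-2*sin(c)^3 - 11*sin(c)^2 + 140*sin(c) - 175)*cos(c)/(sin(c)^3 - 10*sin(c)^2 + 23*sin(c) - 14)^2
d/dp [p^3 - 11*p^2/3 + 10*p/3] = 3*p^2 - 22*p/3 + 10/3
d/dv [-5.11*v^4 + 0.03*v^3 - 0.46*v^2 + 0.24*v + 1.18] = -20.44*v^3 + 0.09*v^2 - 0.92*v + 0.24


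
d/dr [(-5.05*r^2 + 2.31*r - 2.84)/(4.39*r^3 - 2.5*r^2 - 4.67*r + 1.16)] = (22.1695*r^4 - 20.2818*r^3 + 66.7613*r^2 - 25.916*r - 10.5832)/(19.2721*r^6 - 21.95*r^5 - 34.7526*r^4 + 33.5348*r^3 + 16.0089*r^2 - 10.8344*r + 1.3456)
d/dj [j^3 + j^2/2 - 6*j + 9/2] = 3*j^2 + j - 6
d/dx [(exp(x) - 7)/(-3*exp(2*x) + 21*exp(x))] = exp(-x)/3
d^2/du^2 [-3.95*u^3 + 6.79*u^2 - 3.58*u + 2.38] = 13.58 - 23.7*u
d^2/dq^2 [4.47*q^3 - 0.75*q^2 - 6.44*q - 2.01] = 26.82*q - 1.5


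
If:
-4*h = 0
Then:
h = 0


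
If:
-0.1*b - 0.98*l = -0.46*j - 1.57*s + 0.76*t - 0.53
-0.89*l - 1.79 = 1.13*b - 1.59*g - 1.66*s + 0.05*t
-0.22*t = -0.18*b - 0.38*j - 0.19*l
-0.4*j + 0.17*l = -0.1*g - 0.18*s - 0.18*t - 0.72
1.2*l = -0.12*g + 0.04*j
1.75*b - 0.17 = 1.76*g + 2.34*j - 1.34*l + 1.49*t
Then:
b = -3.03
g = 1.18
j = -0.78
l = -0.14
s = -2.31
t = -3.96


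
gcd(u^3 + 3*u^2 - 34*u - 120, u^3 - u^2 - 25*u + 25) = u + 5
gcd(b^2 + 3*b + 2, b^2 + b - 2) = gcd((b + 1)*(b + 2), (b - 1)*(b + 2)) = b + 2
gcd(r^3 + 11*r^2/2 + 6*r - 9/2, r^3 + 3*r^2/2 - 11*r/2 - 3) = r + 3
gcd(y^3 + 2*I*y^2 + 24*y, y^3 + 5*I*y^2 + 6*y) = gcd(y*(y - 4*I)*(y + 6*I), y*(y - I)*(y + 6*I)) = y^2 + 6*I*y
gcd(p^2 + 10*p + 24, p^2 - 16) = p + 4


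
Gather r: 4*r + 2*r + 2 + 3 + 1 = 6*r + 6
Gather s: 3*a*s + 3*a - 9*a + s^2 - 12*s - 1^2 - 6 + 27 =-6*a + s^2 + s*(3*a - 12) + 20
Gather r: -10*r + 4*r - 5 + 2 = -6*r - 3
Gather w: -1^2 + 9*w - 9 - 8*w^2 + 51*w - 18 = -8*w^2 + 60*w - 28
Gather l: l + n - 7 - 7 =l + n - 14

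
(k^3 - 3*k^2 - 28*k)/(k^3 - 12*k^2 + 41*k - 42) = k*(k + 4)/(k^2 - 5*k + 6)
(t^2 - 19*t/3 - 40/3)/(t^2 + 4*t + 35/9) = 3*(t - 8)/(3*t + 7)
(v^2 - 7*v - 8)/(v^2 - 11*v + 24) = (v + 1)/(v - 3)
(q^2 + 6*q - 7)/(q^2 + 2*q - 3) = (q + 7)/(q + 3)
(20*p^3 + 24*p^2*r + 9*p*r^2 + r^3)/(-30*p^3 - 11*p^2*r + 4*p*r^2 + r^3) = (-2*p - r)/(3*p - r)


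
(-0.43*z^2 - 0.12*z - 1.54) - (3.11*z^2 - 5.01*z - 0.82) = -3.54*z^2 + 4.89*z - 0.72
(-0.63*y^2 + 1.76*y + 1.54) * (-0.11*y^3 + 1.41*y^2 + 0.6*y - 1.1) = 0.0693*y^5 - 1.0819*y^4 + 1.9342*y^3 + 3.9204*y^2 - 1.012*y - 1.694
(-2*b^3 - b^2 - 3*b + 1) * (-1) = 2*b^3 + b^2 + 3*b - 1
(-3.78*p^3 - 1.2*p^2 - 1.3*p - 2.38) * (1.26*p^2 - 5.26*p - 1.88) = -4.7628*p^5 + 18.3708*p^4 + 11.7804*p^3 + 6.0952*p^2 + 14.9628*p + 4.4744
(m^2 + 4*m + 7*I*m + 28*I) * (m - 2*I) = m^3 + 4*m^2 + 5*I*m^2 + 14*m + 20*I*m + 56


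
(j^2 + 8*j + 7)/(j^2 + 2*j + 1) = (j + 7)/(j + 1)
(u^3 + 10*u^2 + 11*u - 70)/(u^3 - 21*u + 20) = (u^2 + 5*u - 14)/(u^2 - 5*u + 4)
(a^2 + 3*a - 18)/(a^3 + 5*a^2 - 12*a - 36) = 1/(a + 2)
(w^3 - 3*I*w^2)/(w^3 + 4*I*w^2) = (w - 3*I)/(w + 4*I)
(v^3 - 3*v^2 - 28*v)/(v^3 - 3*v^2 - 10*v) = (-v^2 + 3*v + 28)/(-v^2 + 3*v + 10)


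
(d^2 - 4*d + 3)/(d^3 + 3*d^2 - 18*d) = (d - 1)/(d*(d + 6))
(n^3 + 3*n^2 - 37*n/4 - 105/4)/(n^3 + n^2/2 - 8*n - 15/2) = (n + 7/2)/(n + 1)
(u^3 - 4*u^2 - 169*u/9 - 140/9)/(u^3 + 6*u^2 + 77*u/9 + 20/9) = (3*u^2 - 17*u - 28)/(3*u^2 + 13*u + 4)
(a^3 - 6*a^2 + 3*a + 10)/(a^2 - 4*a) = (a^3 - 6*a^2 + 3*a + 10)/(a*(a - 4))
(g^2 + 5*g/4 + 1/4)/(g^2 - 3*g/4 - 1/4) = (g + 1)/(g - 1)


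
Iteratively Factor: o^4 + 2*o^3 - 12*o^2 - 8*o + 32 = (o - 2)*(o^3 + 4*o^2 - 4*o - 16) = (o - 2)*(o + 2)*(o^2 + 2*o - 8) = (o - 2)^2*(o + 2)*(o + 4)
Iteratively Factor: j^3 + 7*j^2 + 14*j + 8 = (j + 1)*(j^2 + 6*j + 8) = (j + 1)*(j + 4)*(j + 2)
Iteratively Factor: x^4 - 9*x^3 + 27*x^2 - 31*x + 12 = (x - 1)*(x^3 - 8*x^2 + 19*x - 12) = (x - 3)*(x - 1)*(x^2 - 5*x + 4) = (x - 4)*(x - 3)*(x - 1)*(x - 1)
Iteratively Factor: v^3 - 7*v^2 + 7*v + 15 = (v + 1)*(v^2 - 8*v + 15) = (v - 3)*(v + 1)*(v - 5)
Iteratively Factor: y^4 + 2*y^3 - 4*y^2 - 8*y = (y + 2)*(y^3 - 4*y) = (y + 2)^2*(y^2 - 2*y) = y*(y + 2)^2*(y - 2)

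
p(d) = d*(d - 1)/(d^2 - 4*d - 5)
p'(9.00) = -0.20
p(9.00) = 1.80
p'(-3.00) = 0.03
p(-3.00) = 0.75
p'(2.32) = -0.43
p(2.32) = -0.34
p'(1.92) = -0.31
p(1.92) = -0.20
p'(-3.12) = 0.02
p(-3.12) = 0.75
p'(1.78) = -0.28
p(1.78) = -0.16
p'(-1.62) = 0.79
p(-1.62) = 1.03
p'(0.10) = 0.14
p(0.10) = 0.02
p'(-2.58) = 0.08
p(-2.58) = 0.77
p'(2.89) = -0.73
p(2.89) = -0.67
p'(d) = d*(4 - 2*d)*(d - 1)/(d^2 - 4*d - 5)^2 + d/(d^2 - 4*d - 5) + (d - 1)/(d^2 - 4*d - 5)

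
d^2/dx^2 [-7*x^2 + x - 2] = -14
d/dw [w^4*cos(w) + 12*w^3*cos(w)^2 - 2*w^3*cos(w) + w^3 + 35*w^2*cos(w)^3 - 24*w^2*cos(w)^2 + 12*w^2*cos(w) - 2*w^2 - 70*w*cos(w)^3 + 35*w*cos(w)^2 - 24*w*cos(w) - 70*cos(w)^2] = -w^4*sin(w) + 2*w^3*sin(w) - 12*w^3*sin(2*w) + 4*w^3*cos(w) - 153*w^2*sin(w)/4 + 24*w^2*sin(2*w) - 105*w^2*sin(3*w)/4 - 6*w^2*cos(w) + 18*w^2*cos(2*w) + 21*w^2 + 153*w*sin(w)/2 - 35*w*sin(2*w) + 105*w*sin(3*w)/2 + 153*w*cos(w)/2 - 24*w*cos(2*w) + 35*w*cos(3*w)/2 - 28*w + 70*sin(2*w) - 153*cos(w)/2 + 35*cos(2*w)/2 - 35*cos(3*w)/2 + 35/2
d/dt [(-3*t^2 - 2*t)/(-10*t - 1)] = 2*(15*t^2 + 3*t + 1)/(100*t^2 + 20*t + 1)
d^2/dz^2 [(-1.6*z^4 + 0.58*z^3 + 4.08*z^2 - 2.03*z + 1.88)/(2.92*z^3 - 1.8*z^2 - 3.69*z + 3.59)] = (-5.6843418860808e-14*z^7 + 30.8250240000002*z^6 - 29.4835679999998*z^5 + 378.50112*z^4 - 505.560468*z^3 + 35.006796*z^2 - 77.180796*z + 126.877326)/(24.897088*z^9 - 46.04256*z^8 - 66.004848*z^7 + 202.365168*z^6 - 29.804004*z^5 - 270.721332*z^4 + 205.725027*z^3 + 77.049657*z^2 - 142.671267*z + 46.268279)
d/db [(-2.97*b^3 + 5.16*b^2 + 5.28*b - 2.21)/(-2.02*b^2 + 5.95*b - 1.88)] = (5.9994*b^4 - 35.343*b^3 + 58.1184*b^2 - 28.33*b + 3.2231)/(4.0804*b^4 - 24.038*b^3 + 42.9977*b^2 - 22.372*b + 3.5344)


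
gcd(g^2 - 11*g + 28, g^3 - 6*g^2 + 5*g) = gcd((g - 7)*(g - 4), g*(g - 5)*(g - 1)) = 1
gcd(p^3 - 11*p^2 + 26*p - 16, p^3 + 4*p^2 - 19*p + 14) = p^2 - 3*p + 2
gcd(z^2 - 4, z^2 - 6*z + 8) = z - 2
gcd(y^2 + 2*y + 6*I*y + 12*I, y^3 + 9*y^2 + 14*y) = y + 2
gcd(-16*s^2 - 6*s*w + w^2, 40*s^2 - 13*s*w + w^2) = 8*s - w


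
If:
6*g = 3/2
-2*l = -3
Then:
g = 1/4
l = 3/2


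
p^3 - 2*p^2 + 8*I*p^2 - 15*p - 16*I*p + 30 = (p - 2)*(p + 3*I)*(p + 5*I)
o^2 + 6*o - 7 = (o - 1)*(o + 7)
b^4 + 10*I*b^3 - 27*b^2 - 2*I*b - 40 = (b - I)*(b + 2*I)*(b + 4*I)*(b + 5*I)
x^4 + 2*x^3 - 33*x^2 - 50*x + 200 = (x - 5)*(x - 2)*(x + 4)*(x + 5)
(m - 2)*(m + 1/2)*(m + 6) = m^3 + 9*m^2/2 - 10*m - 6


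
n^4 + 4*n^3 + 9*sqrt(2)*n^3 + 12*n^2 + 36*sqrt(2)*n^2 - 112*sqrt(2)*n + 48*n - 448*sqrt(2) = (n + 4)*(n - 2*sqrt(2))*(n + 4*sqrt(2))*(n + 7*sqrt(2))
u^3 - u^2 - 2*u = u*(u - 2)*(u + 1)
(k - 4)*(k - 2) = k^2 - 6*k + 8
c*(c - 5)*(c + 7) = c^3 + 2*c^2 - 35*c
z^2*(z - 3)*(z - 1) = z^4 - 4*z^3 + 3*z^2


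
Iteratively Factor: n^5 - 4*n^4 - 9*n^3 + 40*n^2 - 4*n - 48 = (n - 2)*(n^4 - 2*n^3 - 13*n^2 + 14*n + 24) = (n - 4)*(n - 2)*(n^3 + 2*n^2 - 5*n - 6) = (n - 4)*(n - 2)*(n + 3)*(n^2 - n - 2) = (n - 4)*(n - 2)^2*(n + 3)*(n + 1)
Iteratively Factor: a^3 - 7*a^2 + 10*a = (a - 2)*(a^2 - 5*a) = (a - 5)*(a - 2)*(a)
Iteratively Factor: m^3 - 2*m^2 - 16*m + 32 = (m - 4)*(m^2 + 2*m - 8) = (m - 4)*(m - 2)*(m + 4)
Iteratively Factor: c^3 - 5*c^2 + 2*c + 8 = (c - 4)*(c^2 - c - 2) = (c - 4)*(c - 2)*(c + 1)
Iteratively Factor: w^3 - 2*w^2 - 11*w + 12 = (w + 3)*(w^2 - 5*w + 4) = (w - 4)*(w + 3)*(w - 1)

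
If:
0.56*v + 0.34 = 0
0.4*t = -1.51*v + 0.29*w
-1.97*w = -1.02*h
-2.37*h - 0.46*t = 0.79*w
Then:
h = -0.36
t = 2.16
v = -0.61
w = -0.18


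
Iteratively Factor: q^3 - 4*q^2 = (q)*(q^2 - 4*q) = q^2*(q - 4)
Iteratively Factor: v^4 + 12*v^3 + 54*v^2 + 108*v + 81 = (v + 3)*(v^3 + 9*v^2 + 27*v + 27) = (v + 3)^2*(v^2 + 6*v + 9) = (v + 3)^3*(v + 3)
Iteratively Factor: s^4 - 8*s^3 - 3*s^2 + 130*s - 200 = (s - 2)*(s^3 - 6*s^2 - 15*s + 100) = (s - 5)*(s - 2)*(s^2 - s - 20) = (s - 5)^2*(s - 2)*(s + 4)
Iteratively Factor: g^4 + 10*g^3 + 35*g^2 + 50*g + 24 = (g + 2)*(g^3 + 8*g^2 + 19*g + 12) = (g + 1)*(g + 2)*(g^2 + 7*g + 12) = (g + 1)*(g + 2)*(g + 4)*(g + 3)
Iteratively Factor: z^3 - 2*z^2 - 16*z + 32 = (z - 2)*(z^2 - 16) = (z - 4)*(z - 2)*(z + 4)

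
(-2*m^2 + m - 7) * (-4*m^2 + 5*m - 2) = 8*m^4 - 14*m^3 + 37*m^2 - 37*m + 14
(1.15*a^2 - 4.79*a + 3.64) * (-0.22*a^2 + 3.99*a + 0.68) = -0.253*a^4 + 5.6423*a^3 - 19.1309*a^2 + 11.2664*a + 2.4752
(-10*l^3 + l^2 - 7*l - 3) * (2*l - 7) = -20*l^4 + 72*l^3 - 21*l^2 + 43*l + 21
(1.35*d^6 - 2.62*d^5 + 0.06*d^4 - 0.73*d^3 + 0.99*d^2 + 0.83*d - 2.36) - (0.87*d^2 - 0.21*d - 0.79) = 1.35*d^6 - 2.62*d^5 + 0.06*d^4 - 0.73*d^3 + 0.12*d^2 + 1.04*d - 1.57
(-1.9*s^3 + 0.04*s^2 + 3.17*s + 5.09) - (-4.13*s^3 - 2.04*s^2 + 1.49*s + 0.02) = 2.23*s^3 + 2.08*s^2 + 1.68*s + 5.07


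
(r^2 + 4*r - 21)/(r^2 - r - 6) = (r + 7)/(r + 2)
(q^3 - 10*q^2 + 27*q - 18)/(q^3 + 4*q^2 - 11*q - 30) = (q^2 - 7*q + 6)/(q^2 + 7*q + 10)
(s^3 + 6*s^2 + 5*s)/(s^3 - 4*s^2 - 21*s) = (s^2 + 6*s + 5)/(s^2 - 4*s - 21)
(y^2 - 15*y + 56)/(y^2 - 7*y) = (y - 8)/y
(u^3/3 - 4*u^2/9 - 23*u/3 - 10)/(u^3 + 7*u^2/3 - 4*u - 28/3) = (3*u^3 - 4*u^2 - 69*u - 90)/(3*(3*u^3 + 7*u^2 - 12*u - 28))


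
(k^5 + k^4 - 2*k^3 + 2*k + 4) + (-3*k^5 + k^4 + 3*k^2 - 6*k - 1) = -2*k^5 + 2*k^4 - 2*k^3 + 3*k^2 - 4*k + 3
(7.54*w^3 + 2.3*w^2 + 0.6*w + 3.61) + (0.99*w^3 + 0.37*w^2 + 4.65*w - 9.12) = 8.53*w^3 + 2.67*w^2 + 5.25*w - 5.51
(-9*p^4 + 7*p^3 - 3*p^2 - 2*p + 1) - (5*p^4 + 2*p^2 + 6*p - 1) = -14*p^4 + 7*p^3 - 5*p^2 - 8*p + 2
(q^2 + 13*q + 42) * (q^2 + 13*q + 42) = q^4 + 26*q^3 + 253*q^2 + 1092*q + 1764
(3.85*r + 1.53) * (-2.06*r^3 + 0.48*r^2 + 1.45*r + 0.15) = -7.931*r^4 - 1.3038*r^3 + 6.3169*r^2 + 2.796*r + 0.2295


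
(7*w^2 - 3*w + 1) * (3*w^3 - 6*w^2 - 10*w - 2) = 21*w^5 - 51*w^4 - 49*w^3 + 10*w^2 - 4*w - 2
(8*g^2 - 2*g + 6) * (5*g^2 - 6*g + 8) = 40*g^4 - 58*g^3 + 106*g^2 - 52*g + 48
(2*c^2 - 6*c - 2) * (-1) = -2*c^2 + 6*c + 2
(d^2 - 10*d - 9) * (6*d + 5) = 6*d^3 - 55*d^2 - 104*d - 45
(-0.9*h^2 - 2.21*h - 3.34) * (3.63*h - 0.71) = -3.267*h^3 - 7.3833*h^2 - 10.5551*h + 2.3714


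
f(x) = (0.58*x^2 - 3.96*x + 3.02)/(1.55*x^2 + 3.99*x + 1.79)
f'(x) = (-3.1*x - 3.99)*(0.58*x^2 - 3.96*x + 3.02)/(1.55*x^2 + 3.99*x + 1.79)^2 + (1.16*x - 3.96)/(1.55*x^2 + 3.99*x + 1.79) = (8.4522*x^2 - 7.2856*x - 19.1382)/(2.4025*x^4 + 12.369*x^3 + 21.4691*x^2 + 14.2842*x + 3.2041)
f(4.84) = -0.04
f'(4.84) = 0.04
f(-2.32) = 17.50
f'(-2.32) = 56.38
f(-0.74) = -19.97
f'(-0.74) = -92.59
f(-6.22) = 1.36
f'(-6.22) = 0.26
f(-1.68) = -21.00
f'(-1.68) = 58.48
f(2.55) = -0.15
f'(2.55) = 0.04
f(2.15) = -0.16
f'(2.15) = 0.01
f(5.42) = -0.02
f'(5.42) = 0.04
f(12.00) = 0.14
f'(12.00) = 0.01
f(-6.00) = 1.42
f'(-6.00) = 0.29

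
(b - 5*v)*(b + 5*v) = b^2 - 25*v^2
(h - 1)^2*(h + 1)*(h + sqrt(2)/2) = h^4 - h^3 + sqrt(2)*h^3/2 - h^2 - sqrt(2)*h^2/2 - sqrt(2)*h/2 + h + sqrt(2)/2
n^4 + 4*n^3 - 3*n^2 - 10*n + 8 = (n - 1)^2*(n + 2)*(n + 4)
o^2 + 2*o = o*(o + 2)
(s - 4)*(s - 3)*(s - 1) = s^3 - 8*s^2 + 19*s - 12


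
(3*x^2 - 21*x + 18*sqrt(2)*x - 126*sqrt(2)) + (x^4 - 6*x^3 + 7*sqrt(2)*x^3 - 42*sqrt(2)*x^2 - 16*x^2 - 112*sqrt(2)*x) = x^4 - 6*x^3 + 7*sqrt(2)*x^3 - 42*sqrt(2)*x^2 - 13*x^2 - 94*sqrt(2)*x - 21*x - 126*sqrt(2)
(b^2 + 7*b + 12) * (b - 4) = b^3 + 3*b^2 - 16*b - 48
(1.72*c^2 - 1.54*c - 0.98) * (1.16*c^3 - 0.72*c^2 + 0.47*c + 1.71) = 1.9952*c^5 - 3.0248*c^4 + 0.7804*c^3 + 2.923*c^2 - 3.094*c - 1.6758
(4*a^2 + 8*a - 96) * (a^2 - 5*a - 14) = 4*a^4 - 12*a^3 - 192*a^2 + 368*a + 1344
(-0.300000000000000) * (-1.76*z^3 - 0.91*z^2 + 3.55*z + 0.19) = 0.528*z^3 + 0.273*z^2 - 1.065*z - 0.057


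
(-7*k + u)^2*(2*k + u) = 98*k^3 + 21*k^2*u - 12*k*u^2 + u^3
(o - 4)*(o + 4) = o^2 - 16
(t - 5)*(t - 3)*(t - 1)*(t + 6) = t^4 - 3*t^3 - 31*t^2 + 123*t - 90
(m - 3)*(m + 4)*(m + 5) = m^3 + 6*m^2 - 7*m - 60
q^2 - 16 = (q - 4)*(q + 4)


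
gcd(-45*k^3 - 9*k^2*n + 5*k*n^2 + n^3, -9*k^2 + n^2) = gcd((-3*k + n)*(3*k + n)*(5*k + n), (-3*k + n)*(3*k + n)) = 9*k^2 - n^2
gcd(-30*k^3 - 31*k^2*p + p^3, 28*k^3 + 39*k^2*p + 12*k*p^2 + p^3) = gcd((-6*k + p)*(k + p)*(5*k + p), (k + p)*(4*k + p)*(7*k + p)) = k + p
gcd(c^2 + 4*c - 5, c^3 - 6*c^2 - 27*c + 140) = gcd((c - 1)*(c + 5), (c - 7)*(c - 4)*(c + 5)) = c + 5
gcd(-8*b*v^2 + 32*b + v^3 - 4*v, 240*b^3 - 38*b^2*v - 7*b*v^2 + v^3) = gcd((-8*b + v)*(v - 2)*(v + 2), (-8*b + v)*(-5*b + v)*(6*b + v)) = -8*b + v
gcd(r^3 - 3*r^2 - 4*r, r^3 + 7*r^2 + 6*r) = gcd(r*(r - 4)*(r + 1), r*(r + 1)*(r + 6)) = r^2 + r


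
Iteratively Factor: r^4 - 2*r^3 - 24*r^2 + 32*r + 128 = (r - 4)*(r^3 + 2*r^2 - 16*r - 32) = (r - 4)*(r + 2)*(r^2 - 16) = (r - 4)*(r + 2)*(r + 4)*(r - 4)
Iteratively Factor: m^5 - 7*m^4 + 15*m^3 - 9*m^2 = (m)*(m^4 - 7*m^3 + 15*m^2 - 9*m) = m*(m - 3)*(m^3 - 4*m^2 + 3*m) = m*(m - 3)^2*(m^2 - m) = m^2*(m - 3)^2*(m - 1)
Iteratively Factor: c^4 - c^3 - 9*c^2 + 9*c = (c)*(c^3 - c^2 - 9*c + 9) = c*(c - 3)*(c^2 + 2*c - 3) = c*(c - 3)*(c + 3)*(c - 1)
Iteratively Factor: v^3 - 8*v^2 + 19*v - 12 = (v - 1)*(v^2 - 7*v + 12) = (v - 3)*(v - 1)*(v - 4)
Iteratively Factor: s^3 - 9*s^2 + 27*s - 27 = (s - 3)*(s^2 - 6*s + 9) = (s - 3)^2*(s - 3)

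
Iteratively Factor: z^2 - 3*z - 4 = (z - 4)*(z + 1)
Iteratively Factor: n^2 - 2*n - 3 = (n + 1)*(n - 3)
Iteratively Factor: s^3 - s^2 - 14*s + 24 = (s + 4)*(s^2 - 5*s + 6) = (s - 3)*(s + 4)*(s - 2)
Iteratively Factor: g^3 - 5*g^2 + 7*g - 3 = (g - 1)*(g^2 - 4*g + 3) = (g - 1)^2*(g - 3)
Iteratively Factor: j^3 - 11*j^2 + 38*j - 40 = (j - 2)*(j^2 - 9*j + 20) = (j - 4)*(j - 2)*(j - 5)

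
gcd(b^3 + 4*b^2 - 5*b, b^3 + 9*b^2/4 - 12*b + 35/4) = b^2 + 4*b - 5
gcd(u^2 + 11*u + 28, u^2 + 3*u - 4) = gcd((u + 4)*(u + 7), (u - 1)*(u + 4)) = u + 4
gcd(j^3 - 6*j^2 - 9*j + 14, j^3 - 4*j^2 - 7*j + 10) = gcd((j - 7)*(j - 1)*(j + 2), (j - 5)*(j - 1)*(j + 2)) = j^2 + j - 2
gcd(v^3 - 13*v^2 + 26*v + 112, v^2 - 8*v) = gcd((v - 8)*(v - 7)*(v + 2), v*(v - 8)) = v - 8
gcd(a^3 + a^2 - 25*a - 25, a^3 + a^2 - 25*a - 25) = a^3 + a^2 - 25*a - 25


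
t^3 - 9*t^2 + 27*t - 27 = (t - 3)^3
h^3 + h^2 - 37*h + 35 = (h - 5)*(h - 1)*(h + 7)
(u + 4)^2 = u^2 + 8*u + 16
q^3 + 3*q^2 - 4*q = q*(q - 1)*(q + 4)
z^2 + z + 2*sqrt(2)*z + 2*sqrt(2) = (z + 1)*(z + 2*sqrt(2))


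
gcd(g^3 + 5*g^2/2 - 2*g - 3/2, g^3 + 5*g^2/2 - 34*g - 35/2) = g + 1/2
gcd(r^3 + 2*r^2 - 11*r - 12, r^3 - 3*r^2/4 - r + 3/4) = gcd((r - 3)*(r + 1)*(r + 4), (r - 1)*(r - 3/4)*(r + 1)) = r + 1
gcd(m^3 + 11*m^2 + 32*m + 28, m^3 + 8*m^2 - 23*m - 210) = m + 7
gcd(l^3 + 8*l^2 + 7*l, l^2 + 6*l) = l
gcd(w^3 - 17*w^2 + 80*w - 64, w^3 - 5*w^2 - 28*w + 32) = w^2 - 9*w + 8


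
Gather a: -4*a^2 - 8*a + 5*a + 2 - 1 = -4*a^2 - 3*a + 1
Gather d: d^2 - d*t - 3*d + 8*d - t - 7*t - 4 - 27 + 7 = d^2 + d*(5 - t) - 8*t - 24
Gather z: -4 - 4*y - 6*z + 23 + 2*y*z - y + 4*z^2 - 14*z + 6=-5*y + 4*z^2 + z*(2*y - 20) + 25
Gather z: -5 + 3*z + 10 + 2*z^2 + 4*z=2*z^2 + 7*z + 5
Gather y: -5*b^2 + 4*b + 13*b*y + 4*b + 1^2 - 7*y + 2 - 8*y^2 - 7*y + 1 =-5*b^2 + 8*b - 8*y^2 + y*(13*b - 14) + 4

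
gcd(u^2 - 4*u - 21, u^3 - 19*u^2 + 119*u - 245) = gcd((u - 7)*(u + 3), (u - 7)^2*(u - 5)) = u - 7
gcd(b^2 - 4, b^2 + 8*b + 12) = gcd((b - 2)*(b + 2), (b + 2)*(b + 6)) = b + 2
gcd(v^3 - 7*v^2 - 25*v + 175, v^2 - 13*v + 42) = v - 7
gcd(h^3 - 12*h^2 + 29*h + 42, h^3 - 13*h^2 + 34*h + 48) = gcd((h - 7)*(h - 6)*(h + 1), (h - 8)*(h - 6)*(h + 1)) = h^2 - 5*h - 6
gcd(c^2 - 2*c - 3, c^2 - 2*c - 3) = c^2 - 2*c - 3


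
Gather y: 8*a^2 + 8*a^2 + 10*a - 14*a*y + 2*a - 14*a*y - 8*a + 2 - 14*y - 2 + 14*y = 16*a^2 - 28*a*y + 4*a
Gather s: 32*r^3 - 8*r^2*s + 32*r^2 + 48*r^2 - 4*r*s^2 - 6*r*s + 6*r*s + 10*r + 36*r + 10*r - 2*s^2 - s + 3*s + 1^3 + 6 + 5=32*r^3 + 80*r^2 + 56*r + s^2*(-4*r - 2) + s*(2 - 8*r^2) + 12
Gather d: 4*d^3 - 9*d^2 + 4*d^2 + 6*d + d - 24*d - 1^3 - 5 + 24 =4*d^3 - 5*d^2 - 17*d + 18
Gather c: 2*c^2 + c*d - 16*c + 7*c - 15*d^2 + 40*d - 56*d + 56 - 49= 2*c^2 + c*(d - 9) - 15*d^2 - 16*d + 7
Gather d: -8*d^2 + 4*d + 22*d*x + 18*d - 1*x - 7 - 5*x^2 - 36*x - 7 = -8*d^2 + d*(22*x + 22) - 5*x^2 - 37*x - 14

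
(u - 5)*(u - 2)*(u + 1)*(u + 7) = u^4 + u^3 - 39*u^2 + 31*u + 70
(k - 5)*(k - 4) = k^2 - 9*k + 20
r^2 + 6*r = r*(r + 6)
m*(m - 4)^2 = m^3 - 8*m^2 + 16*m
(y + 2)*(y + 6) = y^2 + 8*y + 12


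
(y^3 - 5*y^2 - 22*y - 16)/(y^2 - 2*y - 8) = (y^2 - 7*y - 8)/(y - 4)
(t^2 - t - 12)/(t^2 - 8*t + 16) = (t + 3)/(t - 4)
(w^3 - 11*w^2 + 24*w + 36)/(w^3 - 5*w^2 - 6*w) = (w - 6)/w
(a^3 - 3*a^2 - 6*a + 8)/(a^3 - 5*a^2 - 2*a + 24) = (a - 1)/(a - 3)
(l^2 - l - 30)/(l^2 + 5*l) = (l - 6)/l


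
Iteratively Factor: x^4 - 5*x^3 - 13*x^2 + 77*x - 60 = (x - 3)*(x^3 - 2*x^2 - 19*x + 20) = (x - 3)*(x - 1)*(x^2 - x - 20) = (x - 5)*(x - 3)*(x - 1)*(x + 4)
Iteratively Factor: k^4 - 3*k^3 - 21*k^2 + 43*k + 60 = (k - 5)*(k^3 + 2*k^2 - 11*k - 12) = (k - 5)*(k + 4)*(k^2 - 2*k - 3) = (k - 5)*(k - 3)*(k + 4)*(k + 1)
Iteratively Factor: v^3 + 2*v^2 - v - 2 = (v + 2)*(v^2 - 1) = (v + 1)*(v + 2)*(v - 1)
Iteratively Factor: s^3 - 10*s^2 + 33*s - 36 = (s - 3)*(s^2 - 7*s + 12) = (s - 4)*(s - 3)*(s - 3)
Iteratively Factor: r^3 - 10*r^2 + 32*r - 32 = (r - 2)*(r^2 - 8*r + 16) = (r - 4)*(r - 2)*(r - 4)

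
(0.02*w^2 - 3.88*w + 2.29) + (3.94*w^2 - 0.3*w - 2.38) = 3.96*w^2 - 4.18*w - 0.0899999999999999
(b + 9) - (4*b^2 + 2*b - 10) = -4*b^2 - b + 19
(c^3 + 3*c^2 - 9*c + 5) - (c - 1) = c^3 + 3*c^2 - 10*c + 6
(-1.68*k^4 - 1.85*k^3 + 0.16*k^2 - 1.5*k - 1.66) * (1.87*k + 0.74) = -3.1416*k^5 - 4.7027*k^4 - 1.0698*k^3 - 2.6866*k^2 - 4.2142*k - 1.2284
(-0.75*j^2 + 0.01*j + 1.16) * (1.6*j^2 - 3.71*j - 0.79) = -1.2*j^4 + 2.7985*j^3 + 2.4114*j^2 - 4.3115*j - 0.9164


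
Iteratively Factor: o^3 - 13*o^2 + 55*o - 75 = (o - 3)*(o^2 - 10*o + 25) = (o - 5)*(o - 3)*(o - 5)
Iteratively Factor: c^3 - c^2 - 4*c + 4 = (c - 1)*(c^2 - 4) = (c - 1)*(c + 2)*(c - 2)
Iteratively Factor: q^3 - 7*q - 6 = (q + 1)*(q^2 - q - 6) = (q - 3)*(q + 1)*(q + 2)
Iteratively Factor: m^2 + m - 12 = (m + 4)*(m - 3)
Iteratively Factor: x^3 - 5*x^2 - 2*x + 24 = (x - 3)*(x^2 - 2*x - 8) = (x - 3)*(x + 2)*(x - 4)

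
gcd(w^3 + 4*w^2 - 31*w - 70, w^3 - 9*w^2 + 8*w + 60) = w^2 - 3*w - 10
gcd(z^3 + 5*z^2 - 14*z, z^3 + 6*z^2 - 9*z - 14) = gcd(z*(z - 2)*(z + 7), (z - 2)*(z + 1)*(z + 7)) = z^2 + 5*z - 14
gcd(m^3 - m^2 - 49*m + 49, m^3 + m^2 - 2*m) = m - 1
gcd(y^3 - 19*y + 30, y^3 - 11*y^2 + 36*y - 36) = y^2 - 5*y + 6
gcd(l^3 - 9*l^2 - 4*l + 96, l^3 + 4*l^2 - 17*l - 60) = l^2 - l - 12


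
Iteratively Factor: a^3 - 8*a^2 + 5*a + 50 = (a - 5)*(a^2 - 3*a - 10) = (a - 5)*(a + 2)*(a - 5)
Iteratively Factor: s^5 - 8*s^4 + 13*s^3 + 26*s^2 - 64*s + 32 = (s + 2)*(s^4 - 10*s^3 + 33*s^2 - 40*s + 16) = (s - 4)*(s + 2)*(s^3 - 6*s^2 + 9*s - 4) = (s - 4)^2*(s + 2)*(s^2 - 2*s + 1) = (s - 4)^2*(s - 1)*(s + 2)*(s - 1)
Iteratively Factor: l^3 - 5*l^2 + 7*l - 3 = (l - 1)*(l^2 - 4*l + 3) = (l - 3)*(l - 1)*(l - 1)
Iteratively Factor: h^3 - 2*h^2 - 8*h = (h)*(h^2 - 2*h - 8) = h*(h + 2)*(h - 4)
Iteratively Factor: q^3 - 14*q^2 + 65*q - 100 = (q - 5)*(q^2 - 9*q + 20) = (q - 5)*(q - 4)*(q - 5)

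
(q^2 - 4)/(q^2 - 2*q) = (q + 2)/q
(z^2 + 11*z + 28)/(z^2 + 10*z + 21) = (z + 4)/(z + 3)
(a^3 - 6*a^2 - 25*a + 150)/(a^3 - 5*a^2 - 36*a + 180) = (a + 5)/(a + 6)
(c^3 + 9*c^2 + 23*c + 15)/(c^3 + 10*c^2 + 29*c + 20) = (c + 3)/(c + 4)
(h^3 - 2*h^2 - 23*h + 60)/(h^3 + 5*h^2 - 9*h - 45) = (h - 4)/(h + 3)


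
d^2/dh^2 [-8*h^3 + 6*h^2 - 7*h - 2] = 12 - 48*h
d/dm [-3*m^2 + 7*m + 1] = 7 - 6*m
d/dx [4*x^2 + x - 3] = 8*x + 1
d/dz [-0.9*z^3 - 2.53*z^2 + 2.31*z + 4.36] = -2.7*z^2 - 5.06*z + 2.31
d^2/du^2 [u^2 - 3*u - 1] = 2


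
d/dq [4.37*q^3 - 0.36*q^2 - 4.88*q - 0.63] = 13.11*q^2 - 0.72*q - 4.88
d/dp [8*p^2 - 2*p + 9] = 16*p - 2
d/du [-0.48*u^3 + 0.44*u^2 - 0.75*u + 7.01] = -1.44*u^2 + 0.88*u - 0.75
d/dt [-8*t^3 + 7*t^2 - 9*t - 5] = -24*t^2 + 14*t - 9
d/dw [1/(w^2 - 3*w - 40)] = (3 - 2*w)/(-w^2 + 3*w + 40)^2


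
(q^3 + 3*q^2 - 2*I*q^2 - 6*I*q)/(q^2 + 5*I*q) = (q^2 + q*(3 - 2*I) - 6*I)/(q + 5*I)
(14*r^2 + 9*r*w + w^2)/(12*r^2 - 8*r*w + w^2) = (14*r^2 + 9*r*w + w^2)/(12*r^2 - 8*r*w + w^2)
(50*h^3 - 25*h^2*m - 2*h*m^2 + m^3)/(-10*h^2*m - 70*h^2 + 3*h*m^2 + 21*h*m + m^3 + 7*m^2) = (-5*h + m)/(m + 7)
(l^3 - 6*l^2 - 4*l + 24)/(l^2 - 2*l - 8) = (l^2 - 8*l + 12)/(l - 4)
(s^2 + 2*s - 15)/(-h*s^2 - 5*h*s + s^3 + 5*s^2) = (s - 3)/(s*(-h + s))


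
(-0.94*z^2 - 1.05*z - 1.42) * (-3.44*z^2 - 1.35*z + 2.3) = 3.2336*z^4 + 4.881*z^3 + 4.1403*z^2 - 0.498*z - 3.266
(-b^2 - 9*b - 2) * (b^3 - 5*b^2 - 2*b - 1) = -b^5 - 4*b^4 + 45*b^3 + 29*b^2 + 13*b + 2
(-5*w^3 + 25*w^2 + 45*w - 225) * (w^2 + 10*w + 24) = -5*w^5 - 25*w^4 + 175*w^3 + 825*w^2 - 1170*w - 5400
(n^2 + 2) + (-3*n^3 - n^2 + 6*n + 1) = -3*n^3 + 6*n + 3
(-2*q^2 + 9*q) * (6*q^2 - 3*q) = -12*q^4 + 60*q^3 - 27*q^2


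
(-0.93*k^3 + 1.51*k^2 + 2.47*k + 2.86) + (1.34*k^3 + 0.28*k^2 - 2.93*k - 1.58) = 0.41*k^3 + 1.79*k^2 - 0.46*k + 1.28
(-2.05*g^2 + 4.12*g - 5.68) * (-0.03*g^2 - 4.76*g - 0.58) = 0.0615*g^4 + 9.6344*g^3 - 18.2518*g^2 + 24.6472*g + 3.2944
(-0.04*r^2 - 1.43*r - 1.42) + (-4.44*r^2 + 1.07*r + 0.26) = -4.48*r^2 - 0.36*r - 1.16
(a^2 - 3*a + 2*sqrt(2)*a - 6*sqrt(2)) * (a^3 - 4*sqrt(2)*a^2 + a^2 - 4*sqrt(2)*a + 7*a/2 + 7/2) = a^5 - 2*sqrt(2)*a^4 - 2*a^4 - 31*a^3/2 + 4*sqrt(2)*a^3 + 13*sqrt(2)*a^2 + 25*a^2 - 14*sqrt(2)*a + 75*a/2 - 21*sqrt(2)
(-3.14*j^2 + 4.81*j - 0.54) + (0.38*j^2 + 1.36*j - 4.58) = -2.76*j^2 + 6.17*j - 5.12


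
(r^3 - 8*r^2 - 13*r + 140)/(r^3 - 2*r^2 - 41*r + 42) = (r^2 - r - 20)/(r^2 + 5*r - 6)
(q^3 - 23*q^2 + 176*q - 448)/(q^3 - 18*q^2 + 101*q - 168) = (q - 8)/(q - 3)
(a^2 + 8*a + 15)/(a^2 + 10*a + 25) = (a + 3)/(a + 5)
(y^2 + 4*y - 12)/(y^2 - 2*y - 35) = (-y^2 - 4*y + 12)/(-y^2 + 2*y + 35)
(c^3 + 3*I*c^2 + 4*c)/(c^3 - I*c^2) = (c + 4*I)/c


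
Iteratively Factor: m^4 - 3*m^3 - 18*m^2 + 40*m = (m + 4)*(m^3 - 7*m^2 + 10*m) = m*(m + 4)*(m^2 - 7*m + 10) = m*(m - 5)*(m + 4)*(m - 2)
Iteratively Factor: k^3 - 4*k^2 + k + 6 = (k + 1)*(k^2 - 5*k + 6) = (k - 2)*(k + 1)*(k - 3)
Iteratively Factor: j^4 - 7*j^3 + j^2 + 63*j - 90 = (j + 3)*(j^3 - 10*j^2 + 31*j - 30) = (j - 3)*(j + 3)*(j^2 - 7*j + 10) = (j - 5)*(j - 3)*(j + 3)*(j - 2)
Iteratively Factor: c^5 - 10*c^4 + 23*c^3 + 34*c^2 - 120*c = (c + 2)*(c^4 - 12*c^3 + 47*c^2 - 60*c) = (c - 5)*(c + 2)*(c^3 - 7*c^2 + 12*c) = (c - 5)*(c - 3)*(c + 2)*(c^2 - 4*c) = (c - 5)*(c - 4)*(c - 3)*(c + 2)*(c)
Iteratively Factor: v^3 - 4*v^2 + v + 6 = (v - 3)*(v^2 - v - 2) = (v - 3)*(v + 1)*(v - 2)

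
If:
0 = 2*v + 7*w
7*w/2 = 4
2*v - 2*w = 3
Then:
No Solution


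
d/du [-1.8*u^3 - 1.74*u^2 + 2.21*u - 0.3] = -5.4*u^2 - 3.48*u + 2.21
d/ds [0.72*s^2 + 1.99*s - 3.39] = 1.44*s + 1.99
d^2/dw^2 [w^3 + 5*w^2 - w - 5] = 6*w + 10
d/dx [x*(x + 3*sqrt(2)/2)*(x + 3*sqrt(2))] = 3*x^2 + 9*sqrt(2)*x + 9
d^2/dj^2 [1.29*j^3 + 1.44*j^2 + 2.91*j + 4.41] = 7.74*j + 2.88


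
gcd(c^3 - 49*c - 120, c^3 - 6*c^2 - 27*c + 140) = c + 5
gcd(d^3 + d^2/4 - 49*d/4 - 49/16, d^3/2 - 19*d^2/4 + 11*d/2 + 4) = 1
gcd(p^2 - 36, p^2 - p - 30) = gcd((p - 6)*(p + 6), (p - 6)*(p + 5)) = p - 6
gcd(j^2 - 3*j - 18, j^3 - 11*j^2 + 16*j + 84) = j - 6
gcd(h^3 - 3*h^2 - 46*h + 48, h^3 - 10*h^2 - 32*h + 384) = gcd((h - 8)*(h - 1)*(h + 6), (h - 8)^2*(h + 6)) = h^2 - 2*h - 48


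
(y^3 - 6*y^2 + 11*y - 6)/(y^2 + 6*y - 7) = (y^2 - 5*y + 6)/(y + 7)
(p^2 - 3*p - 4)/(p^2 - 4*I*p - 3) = (-p^2 + 3*p + 4)/(-p^2 + 4*I*p + 3)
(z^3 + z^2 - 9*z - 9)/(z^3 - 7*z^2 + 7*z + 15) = (z + 3)/(z - 5)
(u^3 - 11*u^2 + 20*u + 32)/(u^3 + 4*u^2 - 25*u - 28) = (u - 8)/(u + 7)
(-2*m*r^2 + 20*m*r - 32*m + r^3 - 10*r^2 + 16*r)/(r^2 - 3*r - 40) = (-2*m*r + 4*m + r^2 - 2*r)/(r + 5)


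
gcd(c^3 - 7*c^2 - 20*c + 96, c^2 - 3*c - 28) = c + 4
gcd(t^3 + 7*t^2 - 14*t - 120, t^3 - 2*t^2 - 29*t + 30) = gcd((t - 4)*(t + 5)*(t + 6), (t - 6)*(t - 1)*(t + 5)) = t + 5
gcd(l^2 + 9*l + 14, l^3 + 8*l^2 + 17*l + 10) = l + 2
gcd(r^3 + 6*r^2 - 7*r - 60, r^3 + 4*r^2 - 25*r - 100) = r^2 + 9*r + 20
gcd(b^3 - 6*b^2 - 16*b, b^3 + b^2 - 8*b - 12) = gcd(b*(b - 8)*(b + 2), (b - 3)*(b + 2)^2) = b + 2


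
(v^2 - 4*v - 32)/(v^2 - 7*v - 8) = (v + 4)/(v + 1)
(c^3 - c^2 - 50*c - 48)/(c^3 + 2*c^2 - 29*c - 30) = (c - 8)/(c - 5)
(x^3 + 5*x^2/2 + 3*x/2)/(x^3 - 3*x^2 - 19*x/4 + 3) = 2*x*(x + 1)/(2*x^2 - 9*x + 4)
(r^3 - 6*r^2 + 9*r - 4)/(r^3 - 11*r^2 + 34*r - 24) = (r - 1)/(r - 6)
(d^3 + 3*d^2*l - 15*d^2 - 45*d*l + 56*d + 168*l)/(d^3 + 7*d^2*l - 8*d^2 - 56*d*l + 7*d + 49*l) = (d^2 + 3*d*l - 8*d - 24*l)/(d^2 + 7*d*l - d - 7*l)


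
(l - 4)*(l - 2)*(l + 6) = l^3 - 28*l + 48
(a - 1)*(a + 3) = a^2 + 2*a - 3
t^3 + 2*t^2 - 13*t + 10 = (t - 2)*(t - 1)*(t + 5)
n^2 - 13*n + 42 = (n - 7)*(n - 6)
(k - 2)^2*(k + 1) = k^3 - 3*k^2 + 4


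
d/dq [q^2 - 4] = 2*q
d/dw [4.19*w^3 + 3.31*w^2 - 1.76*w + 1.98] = 12.57*w^2 + 6.62*w - 1.76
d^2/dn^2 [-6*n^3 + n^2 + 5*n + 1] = 2 - 36*n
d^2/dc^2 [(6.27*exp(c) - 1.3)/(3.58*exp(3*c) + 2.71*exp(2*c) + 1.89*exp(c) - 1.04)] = (321.435312*exp(6*c) + 32.538978*exp(5*c) - 262.384529*exp(4*c) + 215.582279*exp(3*c) + 42.491358*exp(2*c) - 6.975098*exp(c) + 4.226352)*exp(c)/(45.882712*exp(9*c) + 104.197332*exp(8*c) + 151.544622*exp(7*c) + 89.933755*exp(6*c) + 19.466169*exp(5*c) - 36.093507*exp(4*c) - 13.593003*exp(3*c) - 2.351544*exp(2*c) + 6.132672*exp(c) - 1.124864)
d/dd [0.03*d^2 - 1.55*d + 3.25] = 0.06*d - 1.55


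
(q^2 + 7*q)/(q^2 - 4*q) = (q + 7)/(q - 4)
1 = 1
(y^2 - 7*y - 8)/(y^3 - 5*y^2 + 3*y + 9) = (y - 8)/(y^2 - 6*y + 9)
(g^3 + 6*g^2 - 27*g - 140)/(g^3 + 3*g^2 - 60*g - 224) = (g - 5)/(g - 8)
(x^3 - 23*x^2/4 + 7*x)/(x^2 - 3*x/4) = (4*x^2 - 23*x + 28)/(4*x - 3)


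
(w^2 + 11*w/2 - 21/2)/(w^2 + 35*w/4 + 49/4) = 2*(2*w - 3)/(4*w + 7)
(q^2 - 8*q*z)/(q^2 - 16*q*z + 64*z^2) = q/(q - 8*z)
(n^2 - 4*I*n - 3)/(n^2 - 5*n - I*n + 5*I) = (n - 3*I)/(n - 5)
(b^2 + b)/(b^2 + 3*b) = (b + 1)/(b + 3)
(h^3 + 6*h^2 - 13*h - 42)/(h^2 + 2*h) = h + 4 - 21/h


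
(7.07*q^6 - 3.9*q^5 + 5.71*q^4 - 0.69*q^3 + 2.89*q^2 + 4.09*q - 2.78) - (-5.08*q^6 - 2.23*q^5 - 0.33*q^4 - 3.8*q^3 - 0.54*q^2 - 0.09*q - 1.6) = 12.15*q^6 - 1.67*q^5 + 6.04*q^4 + 3.11*q^3 + 3.43*q^2 + 4.18*q - 1.18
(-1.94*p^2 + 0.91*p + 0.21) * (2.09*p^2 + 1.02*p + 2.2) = -4.0546*p^4 - 0.0769*p^3 - 2.9009*p^2 + 2.2162*p + 0.462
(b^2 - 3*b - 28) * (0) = 0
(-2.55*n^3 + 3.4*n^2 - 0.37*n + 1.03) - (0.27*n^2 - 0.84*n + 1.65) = -2.55*n^3 + 3.13*n^2 + 0.47*n - 0.62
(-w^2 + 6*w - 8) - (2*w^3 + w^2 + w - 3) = -2*w^3 - 2*w^2 + 5*w - 5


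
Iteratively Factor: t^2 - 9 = (t + 3)*(t - 3)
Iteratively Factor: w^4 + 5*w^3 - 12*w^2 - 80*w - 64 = (w - 4)*(w^3 + 9*w^2 + 24*w + 16) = (w - 4)*(w + 1)*(w^2 + 8*w + 16) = (w - 4)*(w + 1)*(w + 4)*(w + 4)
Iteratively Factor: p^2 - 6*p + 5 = (p - 5)*(p - 1)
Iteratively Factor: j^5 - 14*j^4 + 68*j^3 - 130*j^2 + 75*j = (j - 5)*(j^4 - 9*j^3 + 23*j^2 - 15*j) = (j - 5)*(j - 1)*(j^3 - 8*j^2 + 15*j) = (j - 5)*(j - 3)*(j - 1)*(j^2 - 5*j) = j*(j - 5)*(j - 3)*(j - 1)*(j - 5)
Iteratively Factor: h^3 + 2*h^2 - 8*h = (h + 4)*(h^2 - 2*h) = (h - 2)*(h + 4)*(h)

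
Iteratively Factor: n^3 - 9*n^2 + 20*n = (n)*(n^2 - 9*n + 20) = n*(n - 4)*(n - 5)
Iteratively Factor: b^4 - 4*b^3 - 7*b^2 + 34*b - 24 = (b + 3)*(b^3 - 7*b^2 + 14*b - 8) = (b - 1)*(b + 3)*(b^2 - 6*b + 8) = (b - 2)*(b - 1)*(b + 3)*(b - 4)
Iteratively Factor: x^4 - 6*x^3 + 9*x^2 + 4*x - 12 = (x - 2)*(x^3 - 4*x^2 + x + 6) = (x - 2)^2*(x^2 - 2*x - 3) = (x - 2)^2*(x + 1)*(x - 3)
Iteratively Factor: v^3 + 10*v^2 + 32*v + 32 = (v + 4)*(v^2 + 6*v + 8) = (v + 2)*(v + 4)*(v + 4)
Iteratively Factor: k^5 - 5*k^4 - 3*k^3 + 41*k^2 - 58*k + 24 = (k - 1)*(k^4 - 4*k^3 - 7*k^2 + 34*k - 24) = (k - 4)*(k - 1)*(k^3 - 7*k + 6) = (k - 4)*(k - 1)^2*(k^2 + k - 6) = (k - 4)*(k - 2)*(k - 1)^2*(k + 3)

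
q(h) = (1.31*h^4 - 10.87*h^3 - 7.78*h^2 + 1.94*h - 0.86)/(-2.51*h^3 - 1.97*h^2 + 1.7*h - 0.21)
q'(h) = (7.53*h^2 + 3.94*h - 1.7)*(1.31*h^4 - 10.87*h^3 - 7.78*h^2 + 1.94*h - 0.86)/(-2.51*h^3 - 1.97*h^2 + 1.7*h - 0.21)^2 + (5.24*h^3 - 32.61*h^2 - 15.56*h + 1.94)/(-2.51*h^3 - 1.97*h^2 + 1.7*h - 0.21)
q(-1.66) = 11.30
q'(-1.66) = 18.32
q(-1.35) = 167.51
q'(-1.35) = 13385.21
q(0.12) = 19.58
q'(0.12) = 575.89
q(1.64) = 4.14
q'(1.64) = -1.11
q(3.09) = 3.08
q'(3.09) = -0.58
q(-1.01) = -1.34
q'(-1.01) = 17.54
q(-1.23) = -13.44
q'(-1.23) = 168.93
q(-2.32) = 7.62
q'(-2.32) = 1.41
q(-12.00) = 11.11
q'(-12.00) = -0.51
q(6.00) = 1.52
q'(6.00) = -0.52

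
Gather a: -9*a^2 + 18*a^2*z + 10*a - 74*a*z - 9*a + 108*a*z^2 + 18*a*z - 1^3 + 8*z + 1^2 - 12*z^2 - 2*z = a^2*(18*z - 9) + a*(108*z^2 - 56*z + 1) - 12*z^2 + 6*z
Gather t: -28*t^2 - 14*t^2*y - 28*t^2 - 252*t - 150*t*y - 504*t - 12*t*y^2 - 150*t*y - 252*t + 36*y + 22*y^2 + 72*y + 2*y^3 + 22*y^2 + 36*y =t^2*(-14*y - 56) + t*(-12*y^2 - 300*y - 1008) + 2*y^3 + 44*y^2 + 144*y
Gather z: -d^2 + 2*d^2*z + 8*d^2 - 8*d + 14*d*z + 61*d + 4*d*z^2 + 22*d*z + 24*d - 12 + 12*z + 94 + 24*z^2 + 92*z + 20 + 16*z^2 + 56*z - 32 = 7*d^2 + 77*d + z^2*(4*d + 40) + z*(2*d^2 + 36*d + 160) + 70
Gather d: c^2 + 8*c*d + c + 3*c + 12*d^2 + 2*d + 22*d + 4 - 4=c^2 + 4*c + 12*d^2 + d*(8*c + 24)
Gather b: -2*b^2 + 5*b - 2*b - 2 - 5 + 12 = -2*b^2 + 3*b + 5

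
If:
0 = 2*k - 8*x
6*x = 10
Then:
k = 20/3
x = 5/3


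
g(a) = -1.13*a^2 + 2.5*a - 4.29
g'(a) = 2.5 - 2.26*a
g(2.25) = -4.39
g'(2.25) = -2.58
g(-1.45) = -10.29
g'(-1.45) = 5.78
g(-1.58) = -11.06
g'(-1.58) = 6.07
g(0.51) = -3.31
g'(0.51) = 1.35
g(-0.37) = -5.37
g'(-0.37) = 3.34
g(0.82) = -3.00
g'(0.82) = 0.65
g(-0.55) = -6.01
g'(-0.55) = 3.74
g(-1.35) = -9.72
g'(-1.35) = 5.55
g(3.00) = -6.96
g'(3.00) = -4.28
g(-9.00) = -118.32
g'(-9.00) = 22.84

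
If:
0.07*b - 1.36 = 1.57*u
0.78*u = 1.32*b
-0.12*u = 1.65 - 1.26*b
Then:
No Solution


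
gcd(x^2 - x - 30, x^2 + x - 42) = x - 6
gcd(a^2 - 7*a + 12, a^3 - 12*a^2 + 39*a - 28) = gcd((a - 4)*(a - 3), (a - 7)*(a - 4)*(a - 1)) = a - 4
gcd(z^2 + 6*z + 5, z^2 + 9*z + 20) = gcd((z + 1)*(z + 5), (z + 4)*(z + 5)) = z + 5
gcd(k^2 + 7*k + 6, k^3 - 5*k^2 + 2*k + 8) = k + 1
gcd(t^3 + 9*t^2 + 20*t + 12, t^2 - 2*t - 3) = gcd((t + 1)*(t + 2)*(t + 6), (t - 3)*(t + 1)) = t + 1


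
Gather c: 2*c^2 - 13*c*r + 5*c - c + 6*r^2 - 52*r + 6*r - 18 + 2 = 2*c^2 + c*(4 - 13*r) + 6*r^2 - 46*r - 16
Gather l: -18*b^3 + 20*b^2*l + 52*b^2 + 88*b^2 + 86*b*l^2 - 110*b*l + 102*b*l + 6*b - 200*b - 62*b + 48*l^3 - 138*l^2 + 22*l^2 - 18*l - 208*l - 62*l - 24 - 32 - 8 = -18*b^3 + 140*b^2 - 256*b + 48*l^3 + l^2*(86*b - 116) + l*(20*b^2 - 8*b - 288) - 64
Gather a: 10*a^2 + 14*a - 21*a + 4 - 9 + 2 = 10*a^2 - 7*a - 3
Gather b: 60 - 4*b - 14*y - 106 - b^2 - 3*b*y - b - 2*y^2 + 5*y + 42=-b^2 + b*(-3*y - 5) - 2*y^2 - 9*y - 4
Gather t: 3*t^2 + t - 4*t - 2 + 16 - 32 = 3*t^2 - 3*t - 18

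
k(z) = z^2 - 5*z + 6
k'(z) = 2*z - 5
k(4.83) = 5.18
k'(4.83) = 4.66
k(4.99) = 5.95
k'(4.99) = 4.98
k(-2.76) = 27.42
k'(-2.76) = -10.52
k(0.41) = 4.12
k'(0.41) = -4.18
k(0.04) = 5.80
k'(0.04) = -4.92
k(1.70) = 0.39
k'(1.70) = -1.60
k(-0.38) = 8.04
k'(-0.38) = -5.76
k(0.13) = 5.37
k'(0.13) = -4.74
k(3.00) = 0.00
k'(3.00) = 1.00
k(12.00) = 90.00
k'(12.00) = 19.00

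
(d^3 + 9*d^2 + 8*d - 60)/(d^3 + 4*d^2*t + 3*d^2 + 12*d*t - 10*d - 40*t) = (d + 6)/(d + 4*t)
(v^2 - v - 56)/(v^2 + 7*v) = (v - 8)/v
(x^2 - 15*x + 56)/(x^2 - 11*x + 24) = (x - 7)/(x - 3)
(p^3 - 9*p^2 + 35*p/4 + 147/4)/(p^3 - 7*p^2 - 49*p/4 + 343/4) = (2*p + 3)/(2*p + 7)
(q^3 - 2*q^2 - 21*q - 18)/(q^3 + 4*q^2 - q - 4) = (q^2 - 3*q - 18)/(q^2 + 3*q - 4)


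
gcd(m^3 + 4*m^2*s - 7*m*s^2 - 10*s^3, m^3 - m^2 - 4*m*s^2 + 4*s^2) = -m + 2*s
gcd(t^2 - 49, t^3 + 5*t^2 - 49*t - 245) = t^2 - 49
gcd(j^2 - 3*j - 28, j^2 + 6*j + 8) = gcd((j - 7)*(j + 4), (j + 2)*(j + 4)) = j + 4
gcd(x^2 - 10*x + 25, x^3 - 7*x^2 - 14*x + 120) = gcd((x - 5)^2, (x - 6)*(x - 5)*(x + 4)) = x - 5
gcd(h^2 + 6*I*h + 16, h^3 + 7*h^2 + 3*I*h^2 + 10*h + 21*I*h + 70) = h - 2*I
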